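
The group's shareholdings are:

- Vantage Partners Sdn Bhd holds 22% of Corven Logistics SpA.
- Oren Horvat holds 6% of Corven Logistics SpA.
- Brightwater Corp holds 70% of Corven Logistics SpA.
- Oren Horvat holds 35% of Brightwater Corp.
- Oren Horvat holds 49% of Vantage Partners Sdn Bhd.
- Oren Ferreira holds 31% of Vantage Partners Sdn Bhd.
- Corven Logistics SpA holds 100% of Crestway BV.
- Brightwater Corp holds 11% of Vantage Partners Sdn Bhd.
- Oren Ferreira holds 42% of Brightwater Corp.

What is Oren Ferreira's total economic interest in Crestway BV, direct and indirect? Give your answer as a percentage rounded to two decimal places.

37.24%

Oren Ferreira reaches Crestway along 3 paths.
Via Brightwater → Vantage → Corven: 42% × 11% × 22% × 100% = 1.0164%.
Via Vantage → Corven: 31% × 22% × 100% = 6.82%.
Via Brightwater → Corven: 42% × 70% × 100% = 29.4%.
Total: 1.0164% + 6.82% + 29.4% = 37.2364%.
Rounded: 37.24%.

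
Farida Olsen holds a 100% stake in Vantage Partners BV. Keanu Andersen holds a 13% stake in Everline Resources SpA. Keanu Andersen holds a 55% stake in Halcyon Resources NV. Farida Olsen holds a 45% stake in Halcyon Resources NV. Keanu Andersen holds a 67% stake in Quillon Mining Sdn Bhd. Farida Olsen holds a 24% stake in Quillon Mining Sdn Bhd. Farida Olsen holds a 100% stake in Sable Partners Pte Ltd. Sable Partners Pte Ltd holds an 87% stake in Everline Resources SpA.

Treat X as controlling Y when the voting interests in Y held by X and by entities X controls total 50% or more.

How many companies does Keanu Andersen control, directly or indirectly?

2

Keanu holds 55% of Halcyon, so Keanu controls Halcyon.
Keanu holds 67% of Quillon, so Keanu controls Quillon.
No other company's threshold is met.
Keanu controls 2 companies.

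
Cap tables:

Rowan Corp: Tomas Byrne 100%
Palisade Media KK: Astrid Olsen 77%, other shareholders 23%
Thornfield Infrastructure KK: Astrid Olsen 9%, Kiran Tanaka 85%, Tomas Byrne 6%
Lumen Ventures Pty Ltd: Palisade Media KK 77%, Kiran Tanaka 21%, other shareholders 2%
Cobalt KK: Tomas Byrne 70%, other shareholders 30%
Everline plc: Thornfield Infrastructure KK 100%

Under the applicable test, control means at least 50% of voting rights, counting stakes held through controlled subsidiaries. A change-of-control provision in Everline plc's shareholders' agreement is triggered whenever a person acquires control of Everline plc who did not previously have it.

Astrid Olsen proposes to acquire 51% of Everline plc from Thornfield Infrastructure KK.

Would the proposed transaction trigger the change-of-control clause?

The purchase adds only to Astrid's holdings (Thornfield's stake shrinks), so Astrid is the only person who could newly come to control Everline.
Astrid holds 77% of Palisade, so Astrid controls Palisade.
Palisade holds 77% of Lumen, so Astrid controls Lumen.
Neither Astrid nor any entity Astrid controls holds any voting interest in Everline.
So before the transaction, Astrid does not control Everline.
After the purchase, Astrid holds 51% of Everline directly, and Thornfield's stake falls to 49%.
Astrid holds 51% of Everline, so Astrid controls Everline.
Astrid did not control Everline before and does after, so the clause is triggered.

Yes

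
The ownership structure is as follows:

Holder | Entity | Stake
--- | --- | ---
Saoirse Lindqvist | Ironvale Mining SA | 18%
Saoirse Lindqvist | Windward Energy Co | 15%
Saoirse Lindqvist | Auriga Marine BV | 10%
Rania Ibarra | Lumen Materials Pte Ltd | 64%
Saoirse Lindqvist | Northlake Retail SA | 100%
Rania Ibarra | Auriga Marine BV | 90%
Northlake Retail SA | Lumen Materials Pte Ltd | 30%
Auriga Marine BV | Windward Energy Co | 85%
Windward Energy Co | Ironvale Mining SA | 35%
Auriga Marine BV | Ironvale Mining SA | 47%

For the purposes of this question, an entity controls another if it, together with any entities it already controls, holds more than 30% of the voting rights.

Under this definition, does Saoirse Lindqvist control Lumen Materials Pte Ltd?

No

Saoirse holds 100% of Northlake, so Saoirse controls Northlake.
In Lumen, Saoirse's side holds only 30%, not > 30%.
So Saoirse does not control Lumen.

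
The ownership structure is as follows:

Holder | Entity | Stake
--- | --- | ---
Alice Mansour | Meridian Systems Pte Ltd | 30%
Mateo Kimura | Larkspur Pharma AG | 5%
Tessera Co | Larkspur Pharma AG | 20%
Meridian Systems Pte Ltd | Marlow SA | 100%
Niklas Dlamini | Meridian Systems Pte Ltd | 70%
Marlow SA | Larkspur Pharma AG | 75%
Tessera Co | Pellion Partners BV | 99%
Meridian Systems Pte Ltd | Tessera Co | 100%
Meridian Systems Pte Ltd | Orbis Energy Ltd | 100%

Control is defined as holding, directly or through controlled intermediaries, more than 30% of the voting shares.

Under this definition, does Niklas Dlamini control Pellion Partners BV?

Yes

Niklas holds 70% of Meridian, so Niklas controls Meridian.
Meridian holds 100% of Tessera, so Niklas controls Tessera.
Tessera holds 99% of Pellion, so Niklas controls Pellion.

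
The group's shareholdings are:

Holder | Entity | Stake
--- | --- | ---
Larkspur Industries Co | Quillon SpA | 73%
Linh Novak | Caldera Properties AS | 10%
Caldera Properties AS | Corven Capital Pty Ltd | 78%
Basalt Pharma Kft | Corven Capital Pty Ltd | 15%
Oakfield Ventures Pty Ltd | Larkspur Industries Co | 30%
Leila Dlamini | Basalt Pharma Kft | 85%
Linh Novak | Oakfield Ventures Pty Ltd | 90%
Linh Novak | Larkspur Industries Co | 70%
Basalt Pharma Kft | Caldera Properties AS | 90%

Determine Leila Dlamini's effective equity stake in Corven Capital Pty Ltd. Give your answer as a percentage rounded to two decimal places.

72.42%

Leila reaches Corven along 2 paths.
Via Basalt → Caldera: 85% × 90% × 78% = 59.67%.
Via Basalt: 85% × 15% = 12.75%.
Total: 59.67% + 12.75% = 72.42%.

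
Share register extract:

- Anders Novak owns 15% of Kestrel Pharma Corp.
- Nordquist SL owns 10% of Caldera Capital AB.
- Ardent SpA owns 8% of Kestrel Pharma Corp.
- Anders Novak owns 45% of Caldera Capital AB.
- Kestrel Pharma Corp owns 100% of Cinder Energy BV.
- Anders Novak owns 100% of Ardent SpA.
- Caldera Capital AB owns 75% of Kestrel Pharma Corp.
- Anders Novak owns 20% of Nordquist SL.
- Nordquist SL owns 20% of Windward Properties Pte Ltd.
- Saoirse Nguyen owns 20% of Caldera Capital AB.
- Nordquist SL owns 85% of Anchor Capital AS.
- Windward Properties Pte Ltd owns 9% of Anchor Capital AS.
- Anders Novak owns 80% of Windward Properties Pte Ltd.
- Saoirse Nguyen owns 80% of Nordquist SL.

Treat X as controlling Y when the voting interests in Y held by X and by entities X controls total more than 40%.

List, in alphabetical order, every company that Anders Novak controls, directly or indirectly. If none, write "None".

Ardent SpA, Caldera Capital AB, Cinder Energy BV, Kestrel Pharma Corp, Windward Properties Pte Ltd

Anders holds 100% of Ardent, so Anders controls Ardent.
Anders holds 45% of Caldera, so Anders controls Caldera.
Anders holds 80% of Windward, so Anders controls Windward.
Anders and Ardent and Caldera together hold 15% + 8% + 75% = 98% of Kestrel, so Anders controls Kestrel.
Kestrel holds 100% of Cinder, so Anders controls Cinder.
No other company's threshold is met.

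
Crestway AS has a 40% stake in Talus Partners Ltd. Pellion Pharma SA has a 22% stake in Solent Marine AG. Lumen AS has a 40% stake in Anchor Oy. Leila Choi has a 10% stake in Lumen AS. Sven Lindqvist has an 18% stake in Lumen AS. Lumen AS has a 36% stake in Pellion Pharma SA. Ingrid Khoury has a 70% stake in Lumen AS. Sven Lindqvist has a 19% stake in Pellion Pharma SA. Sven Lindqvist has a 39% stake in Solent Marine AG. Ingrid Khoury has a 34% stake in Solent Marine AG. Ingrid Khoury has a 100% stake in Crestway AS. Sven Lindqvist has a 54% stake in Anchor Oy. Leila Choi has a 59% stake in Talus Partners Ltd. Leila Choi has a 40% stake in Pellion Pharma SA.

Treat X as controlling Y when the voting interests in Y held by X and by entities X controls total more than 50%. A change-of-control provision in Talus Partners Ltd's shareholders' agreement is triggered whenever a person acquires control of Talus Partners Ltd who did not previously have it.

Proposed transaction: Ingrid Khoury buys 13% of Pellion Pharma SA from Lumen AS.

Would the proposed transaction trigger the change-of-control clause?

The purchase adds only to Ingrid's holdings (Lumen's stake shrinks), so Ingrid is the only person who could newly come to control Talus.
Ingrid holds 70% of Lumen, so Ingrid controls Lumen.
Ingrid holds 100% of Crestway, so Ingrid controls Crestway.
In Talus, Ingrid's side holds only 40%, not > 50%.
So before the transaction, Ingrid does not control Talus.
After the purchase, Ingrid holds 13% of Pellion directly, and Lumen's stake falls to 23%.
Ingrid's side now holds 23% + 13% = 36% of Pellion, not > 50%, so Ingrid still does not control Pellion.
After the transaction, Ingrid's side holds 40% of Talus, not > 50%, so Ingrid still does not control Talus.
No new person acquires control, so the clause is not triggered.

No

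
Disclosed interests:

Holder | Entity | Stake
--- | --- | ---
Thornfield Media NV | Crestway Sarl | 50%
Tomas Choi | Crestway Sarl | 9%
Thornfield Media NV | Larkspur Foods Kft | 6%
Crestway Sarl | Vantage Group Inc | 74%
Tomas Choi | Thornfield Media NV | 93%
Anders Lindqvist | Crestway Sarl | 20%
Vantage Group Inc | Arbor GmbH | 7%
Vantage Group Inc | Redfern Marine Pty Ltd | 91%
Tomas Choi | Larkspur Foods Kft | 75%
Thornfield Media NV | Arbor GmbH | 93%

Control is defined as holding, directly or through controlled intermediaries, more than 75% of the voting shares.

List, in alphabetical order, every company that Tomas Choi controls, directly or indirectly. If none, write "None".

Arbor GmbH, Larkspur Foods Kft, Thornfield Media NV

Tomas holds 93% of Thornfield, so Tomas controls Thornfield.
Thornfield and Tomas together hold 6% + 75% = 81% of Larkspur, so Tomas controls Larkspur.
Thornfield holds 93% of Arbor, so Tomas controls Arbor.
No other company's threshold is met.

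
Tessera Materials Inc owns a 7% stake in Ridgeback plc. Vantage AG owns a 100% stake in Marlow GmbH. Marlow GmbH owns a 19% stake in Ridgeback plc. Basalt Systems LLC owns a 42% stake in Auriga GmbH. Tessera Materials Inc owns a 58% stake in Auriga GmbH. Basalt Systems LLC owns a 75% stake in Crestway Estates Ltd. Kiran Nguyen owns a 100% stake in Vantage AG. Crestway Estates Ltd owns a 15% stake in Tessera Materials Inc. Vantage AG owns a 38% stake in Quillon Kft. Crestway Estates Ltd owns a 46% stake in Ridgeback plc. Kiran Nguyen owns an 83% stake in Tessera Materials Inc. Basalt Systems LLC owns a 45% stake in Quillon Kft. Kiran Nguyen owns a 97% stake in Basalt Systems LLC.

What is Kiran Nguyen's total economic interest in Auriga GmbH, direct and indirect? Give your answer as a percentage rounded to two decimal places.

95.21%

Kiran reaches Auriga along 3 paths.
Via Tessera: 83% × 58% = 48.14%.
Via Basalt → Crestway → Tessera: 97% × 75% × 15% × 58% = 6.32925%.
Via Basalt: 97% × 42% = 40.74%.
Total: 48.14% + 6.32925% + 40.74% = 95.20925%.
Rounded: 95.21%.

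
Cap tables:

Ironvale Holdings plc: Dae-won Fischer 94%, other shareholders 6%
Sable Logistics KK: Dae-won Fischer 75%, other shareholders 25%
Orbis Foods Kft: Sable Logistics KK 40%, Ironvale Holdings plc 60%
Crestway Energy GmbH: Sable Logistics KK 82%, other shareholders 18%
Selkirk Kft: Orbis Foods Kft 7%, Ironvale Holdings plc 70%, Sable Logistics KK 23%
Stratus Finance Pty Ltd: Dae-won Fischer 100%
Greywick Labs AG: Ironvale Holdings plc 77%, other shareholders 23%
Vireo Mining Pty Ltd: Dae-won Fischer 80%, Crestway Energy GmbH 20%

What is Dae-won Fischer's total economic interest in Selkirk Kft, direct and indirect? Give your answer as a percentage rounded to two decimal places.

89.10%

Dae-won reaches Selkirk along 4 paths.
Via Sable → Orbis: 75% × 40% × 7% = 2.1%.
Via Ironvale → Orbis: 94% × 60% × 7% = 3.948%.
Via Ironvale: 94% × 70% = 65.8%.
Via Sable: 75% × 23% = 17.25%.
Total: 2.1% + 3.948% + 65.8% + 17.25% = 89.098%.
Rounded: 89.10%.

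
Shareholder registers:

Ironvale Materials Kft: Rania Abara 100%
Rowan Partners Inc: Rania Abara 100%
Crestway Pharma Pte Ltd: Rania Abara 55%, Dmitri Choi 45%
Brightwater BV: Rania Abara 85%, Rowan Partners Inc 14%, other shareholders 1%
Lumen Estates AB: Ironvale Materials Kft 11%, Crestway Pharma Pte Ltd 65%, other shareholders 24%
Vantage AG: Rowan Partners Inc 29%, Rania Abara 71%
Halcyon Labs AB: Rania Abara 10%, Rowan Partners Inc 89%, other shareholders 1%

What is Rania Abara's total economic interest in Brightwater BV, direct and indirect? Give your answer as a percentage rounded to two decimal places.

99.00%

Rania reaches Brightwater along 2 paths.
Direct stake: 85% = 85%.
Via Rowan: 100% × 14% = 14%.
Total: 85% + 14% = 99%.
Rounded: 99.00%.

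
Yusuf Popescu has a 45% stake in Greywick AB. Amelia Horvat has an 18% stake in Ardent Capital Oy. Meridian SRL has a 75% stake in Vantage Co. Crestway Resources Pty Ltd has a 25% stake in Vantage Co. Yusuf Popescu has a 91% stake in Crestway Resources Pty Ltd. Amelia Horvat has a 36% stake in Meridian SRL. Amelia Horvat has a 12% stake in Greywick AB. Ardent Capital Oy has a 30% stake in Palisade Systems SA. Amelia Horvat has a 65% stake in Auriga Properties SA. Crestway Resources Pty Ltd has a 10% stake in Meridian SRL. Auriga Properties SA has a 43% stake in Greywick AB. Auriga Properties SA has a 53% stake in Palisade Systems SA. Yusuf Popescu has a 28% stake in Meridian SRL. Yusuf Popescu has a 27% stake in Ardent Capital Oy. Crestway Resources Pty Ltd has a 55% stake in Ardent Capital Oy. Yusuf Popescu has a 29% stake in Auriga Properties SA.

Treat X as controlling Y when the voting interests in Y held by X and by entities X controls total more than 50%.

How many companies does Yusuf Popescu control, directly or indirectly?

2

Yusuf holds 91% of Crestway, so Yusuf controls Crestway.
Crestway and Yusuf together hold 55% + 27% = 82% of Ardent, so Yusuf controls Ardent.
No other company's threshold is met.
Yusuf controls 2 companies.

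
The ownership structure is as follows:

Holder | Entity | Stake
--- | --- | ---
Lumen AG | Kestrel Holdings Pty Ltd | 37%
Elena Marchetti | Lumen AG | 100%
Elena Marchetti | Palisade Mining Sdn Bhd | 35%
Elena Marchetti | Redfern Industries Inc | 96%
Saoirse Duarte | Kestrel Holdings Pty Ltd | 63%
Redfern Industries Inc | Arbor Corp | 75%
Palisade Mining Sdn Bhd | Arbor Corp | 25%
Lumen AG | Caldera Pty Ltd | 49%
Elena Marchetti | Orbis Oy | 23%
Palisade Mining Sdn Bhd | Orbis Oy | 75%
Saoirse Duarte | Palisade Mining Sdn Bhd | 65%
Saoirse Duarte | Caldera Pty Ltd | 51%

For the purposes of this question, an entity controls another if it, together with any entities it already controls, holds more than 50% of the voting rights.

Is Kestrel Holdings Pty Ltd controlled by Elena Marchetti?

No

Elena holds 100% of Lumen, so Elena controls Lumen.
Elena holds 96% of Redfern, so Elena controls Redfern.
Redfern holds 75% of Arbor, so Elena controls Arbor.
In Kestrel, Elena's side holds only 37%, not > 50%.
So Elena does not control Kestrel.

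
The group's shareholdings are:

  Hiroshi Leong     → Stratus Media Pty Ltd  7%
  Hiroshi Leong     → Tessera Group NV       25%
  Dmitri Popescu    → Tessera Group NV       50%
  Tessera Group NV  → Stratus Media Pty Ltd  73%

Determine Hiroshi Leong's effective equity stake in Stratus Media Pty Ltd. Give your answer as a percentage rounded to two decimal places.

Hiroshi reaches Stratus along 2 paths.
Via Tessera: 25% × 73% = 18.25%.
Direct stake: 7% = 7%.
Total: 18.25% + 7% = 25.25%.

25.25%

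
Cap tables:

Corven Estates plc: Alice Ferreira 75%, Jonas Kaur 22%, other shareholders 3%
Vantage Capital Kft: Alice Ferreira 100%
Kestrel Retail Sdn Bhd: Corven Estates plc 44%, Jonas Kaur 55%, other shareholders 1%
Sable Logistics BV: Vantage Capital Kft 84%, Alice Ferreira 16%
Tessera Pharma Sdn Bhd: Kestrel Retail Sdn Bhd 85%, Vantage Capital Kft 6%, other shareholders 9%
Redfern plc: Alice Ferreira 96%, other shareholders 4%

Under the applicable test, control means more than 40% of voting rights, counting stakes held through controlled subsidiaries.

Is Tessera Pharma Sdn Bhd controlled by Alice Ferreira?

Alice holds 100% of Vantage, so Alice controls Vantage.
Alice holds 75% of Corven, so Alice controls Corven.
Corven holds 44% of Kestrel, so Alice controls Kestrel.
Kestrel and Vantage together hold 85% + 6% = 91% of Tessera, so Alice controls Tessera.

Yes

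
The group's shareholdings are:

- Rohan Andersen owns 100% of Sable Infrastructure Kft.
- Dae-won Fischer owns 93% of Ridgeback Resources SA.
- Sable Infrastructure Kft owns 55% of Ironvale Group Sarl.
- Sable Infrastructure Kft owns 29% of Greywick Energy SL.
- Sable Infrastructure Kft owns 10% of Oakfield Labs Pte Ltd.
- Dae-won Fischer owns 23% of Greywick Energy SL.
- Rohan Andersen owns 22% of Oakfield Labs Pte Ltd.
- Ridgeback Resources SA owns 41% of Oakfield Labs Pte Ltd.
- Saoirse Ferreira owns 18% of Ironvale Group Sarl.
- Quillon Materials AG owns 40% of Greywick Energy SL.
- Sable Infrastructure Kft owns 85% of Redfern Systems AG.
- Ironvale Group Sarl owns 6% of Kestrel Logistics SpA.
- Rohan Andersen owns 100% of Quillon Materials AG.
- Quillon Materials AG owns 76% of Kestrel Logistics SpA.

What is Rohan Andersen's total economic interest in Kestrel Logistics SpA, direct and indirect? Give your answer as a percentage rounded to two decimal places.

Rohan reaches Kestrel along 2 paths.
Via Quillon: 100% × 76% = 76%.
Via Sable → Ironvale: 100% × 55% × 6% = 3.3%.
Total: 76% + 3.3% = 79.3%.
Rounded: 79.30%.

79.30%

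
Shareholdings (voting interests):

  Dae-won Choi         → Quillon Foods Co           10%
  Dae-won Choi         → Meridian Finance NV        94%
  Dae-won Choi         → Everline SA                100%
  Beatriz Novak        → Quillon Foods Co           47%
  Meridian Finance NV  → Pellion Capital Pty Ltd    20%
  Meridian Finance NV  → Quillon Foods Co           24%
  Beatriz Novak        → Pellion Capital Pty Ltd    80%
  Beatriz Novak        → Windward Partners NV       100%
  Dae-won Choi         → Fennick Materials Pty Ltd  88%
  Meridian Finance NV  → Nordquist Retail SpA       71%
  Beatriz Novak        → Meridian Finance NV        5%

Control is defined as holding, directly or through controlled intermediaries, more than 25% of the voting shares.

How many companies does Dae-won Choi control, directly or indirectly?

Dae-won holds 94% of Meridian, so Dae-won controls Meridian.
Dae-won holds 88% of Fennick, so Dae-won controls Fennick.
Meridian holds 71% of Nordquist, so Dae-won controls Nordquist.
Dae-won and Meridian together hold 10% + 24% = 34% of Quillon, so Dae-won controls Quillon.
Dae-won holds 100% of Everline, so Dae-won controls Everline.
No other company's threshold is met.
Dae-won controls 5 companies.

5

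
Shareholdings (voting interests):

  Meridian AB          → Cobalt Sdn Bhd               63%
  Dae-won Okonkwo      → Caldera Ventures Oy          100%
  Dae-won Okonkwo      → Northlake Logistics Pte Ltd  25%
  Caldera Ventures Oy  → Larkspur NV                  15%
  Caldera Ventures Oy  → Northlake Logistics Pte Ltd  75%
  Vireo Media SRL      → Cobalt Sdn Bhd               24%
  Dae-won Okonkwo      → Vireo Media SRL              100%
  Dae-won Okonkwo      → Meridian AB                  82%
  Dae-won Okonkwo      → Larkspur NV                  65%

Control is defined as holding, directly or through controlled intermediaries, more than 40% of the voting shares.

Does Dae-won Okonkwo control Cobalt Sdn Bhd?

Dae-won holds 82% of Meridian, so Dae-won controls Meridian.
Dae-won holds 100% of Vireo, so Dae-won controls Vireo.
Vireo and Meridian together hold 24% + 63% = 87% of Cobalt, so Dae-won controls Cobalt.

Yes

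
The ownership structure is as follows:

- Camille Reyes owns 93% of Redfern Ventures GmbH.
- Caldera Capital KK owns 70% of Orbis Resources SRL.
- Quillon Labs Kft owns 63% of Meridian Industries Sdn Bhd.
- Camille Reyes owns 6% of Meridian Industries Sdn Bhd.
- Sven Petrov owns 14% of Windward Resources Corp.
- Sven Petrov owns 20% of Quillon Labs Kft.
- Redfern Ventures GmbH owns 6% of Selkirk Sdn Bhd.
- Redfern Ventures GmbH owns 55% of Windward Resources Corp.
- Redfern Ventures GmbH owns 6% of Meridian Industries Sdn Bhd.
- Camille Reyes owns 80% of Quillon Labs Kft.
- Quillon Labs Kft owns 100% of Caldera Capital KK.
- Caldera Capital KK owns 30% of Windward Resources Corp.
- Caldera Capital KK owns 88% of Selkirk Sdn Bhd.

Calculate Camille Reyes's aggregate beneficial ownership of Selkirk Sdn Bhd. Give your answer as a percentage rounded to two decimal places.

Camille reaches Selkirk along 2 paths.
Via Quillon → Caldera: 80% × 100% × 88% = 70.4%.
Via Redfern: 93% × 6% = 5.58%.
Total: 70.4% + 5.58% = 75.98%.

75.98%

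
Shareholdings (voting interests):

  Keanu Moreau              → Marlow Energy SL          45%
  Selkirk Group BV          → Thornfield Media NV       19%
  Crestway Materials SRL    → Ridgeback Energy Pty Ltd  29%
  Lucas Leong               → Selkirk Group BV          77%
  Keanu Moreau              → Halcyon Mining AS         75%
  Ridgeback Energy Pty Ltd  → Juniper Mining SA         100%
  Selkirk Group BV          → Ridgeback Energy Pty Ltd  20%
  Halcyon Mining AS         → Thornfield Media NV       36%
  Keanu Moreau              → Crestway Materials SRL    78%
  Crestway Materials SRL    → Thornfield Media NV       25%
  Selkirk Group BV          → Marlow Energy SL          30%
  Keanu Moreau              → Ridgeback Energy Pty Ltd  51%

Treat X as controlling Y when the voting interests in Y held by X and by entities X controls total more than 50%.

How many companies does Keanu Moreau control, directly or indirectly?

5

Keanu holds 78% of Crestway, so Keanu controls Crestway.
Keanu and Crestway together hold 51% + 29% = 80% of Ridgeback, so Keanu controls Ridgeback.
Keanu holds 75% of Halcyon, so Keanu controls Halcyon.
Halcyon and Crestway together hold 36% + 25% = 61% of Thornfield, so Keanu controls Thornfield.
Ridgeback holds 100% of Juniper, so Keanu controls Juniper.
No other company's threshold is met.
Keanu controls 5 companies.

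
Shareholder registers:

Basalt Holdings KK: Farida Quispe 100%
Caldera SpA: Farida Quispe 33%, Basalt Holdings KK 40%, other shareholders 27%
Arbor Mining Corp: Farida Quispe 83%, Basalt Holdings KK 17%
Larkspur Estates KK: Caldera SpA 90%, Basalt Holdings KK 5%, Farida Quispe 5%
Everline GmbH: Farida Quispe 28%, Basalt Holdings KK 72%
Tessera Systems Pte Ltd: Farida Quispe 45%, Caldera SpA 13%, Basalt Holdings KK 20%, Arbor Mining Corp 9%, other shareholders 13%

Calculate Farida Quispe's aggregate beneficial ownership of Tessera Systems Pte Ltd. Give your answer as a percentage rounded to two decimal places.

83.49%

Farida reaches Tessera along 6 paths.
Direct stake: 45% = 45%.
Via Caldera: 33% × 13% = 4.29%.
Via Basalt → Caldera: 100% × 40% × 13% = 5.2%.
Via Basalt: 100% × 20% = 20%.
Via Arbor: 83% × 9% = 7.47%.
Via Basalt → Arbor: 100% × 17% × 9% = 1.53%.
Total: 45% + 4.29% + 5.2% + 20% + 7.47% + 1.53% = 83.49%.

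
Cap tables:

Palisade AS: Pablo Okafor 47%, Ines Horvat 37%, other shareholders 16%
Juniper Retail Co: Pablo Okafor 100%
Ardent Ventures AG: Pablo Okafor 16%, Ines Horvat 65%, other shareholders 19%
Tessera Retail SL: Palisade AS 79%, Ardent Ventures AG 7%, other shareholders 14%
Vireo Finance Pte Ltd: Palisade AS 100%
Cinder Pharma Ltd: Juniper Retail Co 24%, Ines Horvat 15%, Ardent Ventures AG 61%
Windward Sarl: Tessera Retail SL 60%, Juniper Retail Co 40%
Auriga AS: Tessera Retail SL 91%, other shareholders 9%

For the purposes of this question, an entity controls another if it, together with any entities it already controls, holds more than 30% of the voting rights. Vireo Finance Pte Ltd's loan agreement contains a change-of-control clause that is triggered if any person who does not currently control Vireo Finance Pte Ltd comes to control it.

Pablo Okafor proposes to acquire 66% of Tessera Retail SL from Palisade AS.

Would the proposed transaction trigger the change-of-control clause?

No

The purchase adds only to Pablo's holdings (Palisade's stake shrinks), so Pablo is the only person who could newly come to control Vireo.
Pablo holds 47% of Palisade, so Pablo controls Palisade.
Palisade holds 100% of Vireo, so Pablo controls Vireo.
So Pablo already controls Vireo before the transaction.
After the purchase, Pablo holds 66% of Tessera directly, and Palisade's stake falls to 13%.
Pablo controlled Vireo already, so this is not a new person acquiring control; every other person's position is unchanged or reduced.
No new person acquires control, so the clause is not triggered.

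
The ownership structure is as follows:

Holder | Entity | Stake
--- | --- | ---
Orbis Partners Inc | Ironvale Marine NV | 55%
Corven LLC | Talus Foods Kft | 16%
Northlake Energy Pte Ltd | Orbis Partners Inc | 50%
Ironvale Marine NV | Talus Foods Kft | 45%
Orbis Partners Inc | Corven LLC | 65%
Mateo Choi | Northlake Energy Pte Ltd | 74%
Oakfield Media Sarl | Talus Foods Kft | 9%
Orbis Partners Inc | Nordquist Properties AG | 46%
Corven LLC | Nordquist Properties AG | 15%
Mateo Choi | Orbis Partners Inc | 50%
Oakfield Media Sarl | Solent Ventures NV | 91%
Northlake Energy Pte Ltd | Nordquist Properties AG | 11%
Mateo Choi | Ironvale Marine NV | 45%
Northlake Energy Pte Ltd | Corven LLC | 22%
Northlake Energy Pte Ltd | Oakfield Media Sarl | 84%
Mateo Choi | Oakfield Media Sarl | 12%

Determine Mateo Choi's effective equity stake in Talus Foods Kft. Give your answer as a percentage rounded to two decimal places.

60.11%

Mateo reaches Talus along 8 paths.
Via Northlake → Corven: 74% × 22% × 16% = 2.6048%.
Via Orbis → Corven: 50% × 65% × 16% = 5.2%.
Via Northlake → Orbis → Corven: 74% × 50% × 65% × 16% = 3.848%.
Via Oakfield: 12% × 9% = 1.08%.
Via Northlake → Oakfield: 74% × 84% × 9% = 5.5944%.
Via Ironvale: 45% × 45% = 20.25%.
Via Orbis → Ironvale: 50% × 55% × 45% = 12.375%.
Via Northlake → Orbis → Ironvale: 74% × 50% × 55% × 45% = 9.1575%.
Total: 2.6048% + 5.2% + 3.848% + 1.08% + 5.5944% + 20.25% + 12.375% + 9.1575% = 60.1097%.
Rounded: 60.11%.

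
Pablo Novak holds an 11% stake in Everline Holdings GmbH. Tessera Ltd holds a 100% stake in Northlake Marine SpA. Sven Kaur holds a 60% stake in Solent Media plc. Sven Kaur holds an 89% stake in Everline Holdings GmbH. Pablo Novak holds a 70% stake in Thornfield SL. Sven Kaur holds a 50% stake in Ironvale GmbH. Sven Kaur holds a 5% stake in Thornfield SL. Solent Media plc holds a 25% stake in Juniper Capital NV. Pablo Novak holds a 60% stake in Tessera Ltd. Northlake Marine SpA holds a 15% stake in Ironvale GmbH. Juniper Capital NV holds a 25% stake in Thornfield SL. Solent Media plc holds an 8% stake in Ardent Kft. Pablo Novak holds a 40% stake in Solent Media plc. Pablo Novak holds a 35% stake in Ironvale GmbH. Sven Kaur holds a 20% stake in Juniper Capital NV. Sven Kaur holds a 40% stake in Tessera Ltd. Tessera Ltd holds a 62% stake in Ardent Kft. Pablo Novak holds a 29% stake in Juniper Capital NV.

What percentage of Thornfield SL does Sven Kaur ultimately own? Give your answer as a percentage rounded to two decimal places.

13.75%

Sven reaches Thornfield along 3 paths.
Direct stake: 5% = 5%.
Via Juniper: 20% × 25% = 5%.
Via Solent → Juniper: 60% × 25% × 25% = 3.75%.
Total: 5% + 5% + 3.75% = 13.75%.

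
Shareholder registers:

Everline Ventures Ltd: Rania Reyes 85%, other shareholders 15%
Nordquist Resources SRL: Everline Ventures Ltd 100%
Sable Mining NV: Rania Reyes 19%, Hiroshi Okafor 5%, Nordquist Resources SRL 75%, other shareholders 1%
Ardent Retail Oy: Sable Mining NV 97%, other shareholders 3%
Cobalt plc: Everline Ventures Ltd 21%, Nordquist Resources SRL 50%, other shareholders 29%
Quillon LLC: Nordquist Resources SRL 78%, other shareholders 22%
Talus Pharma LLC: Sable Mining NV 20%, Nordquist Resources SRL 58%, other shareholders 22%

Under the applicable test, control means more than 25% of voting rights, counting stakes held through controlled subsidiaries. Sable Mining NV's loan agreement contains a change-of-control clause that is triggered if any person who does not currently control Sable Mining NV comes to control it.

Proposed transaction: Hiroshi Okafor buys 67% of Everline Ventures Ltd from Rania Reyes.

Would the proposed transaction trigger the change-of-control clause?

Yes

The purchase adds only to Hiroshi's holdings (Rania's stake shrinks), so Hiroshi is the only person who could newly come to control Sable.
Hiroshi's largest direct stake is 5% in Sable, which does not meet the threshold, so Hiroshi controls no company.
In Sable, Hiroshi's side holds only 5%, not > 25%.
So before the transaction, Hiroshi does not control Sable.
After the purchase, Hiroshi holds 67% of Everline directly, and Rania's stake falls to 18%.
Hiroshi holds 67% of Everline, so Hiroshi controls Everline.
Everline holds 100% of Nordquist, so Hiroshi controls Nordquist.
Hiroshi and Nordquist together hold 5% + 75% = 80% of Sable, so Hiroshi controls Sable.
Hiroshi did not control Sable before and does after, so the clause is triggered.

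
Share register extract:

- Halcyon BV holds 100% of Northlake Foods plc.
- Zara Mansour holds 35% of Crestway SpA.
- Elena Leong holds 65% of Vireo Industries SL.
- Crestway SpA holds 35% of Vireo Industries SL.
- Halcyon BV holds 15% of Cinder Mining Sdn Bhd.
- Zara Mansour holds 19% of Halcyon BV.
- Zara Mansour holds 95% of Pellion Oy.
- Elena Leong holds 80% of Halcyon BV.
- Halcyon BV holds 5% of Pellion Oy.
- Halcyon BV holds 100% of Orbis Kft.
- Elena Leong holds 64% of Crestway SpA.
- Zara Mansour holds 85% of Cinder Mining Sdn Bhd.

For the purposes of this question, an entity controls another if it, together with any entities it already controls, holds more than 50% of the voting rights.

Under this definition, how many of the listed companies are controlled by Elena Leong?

5

Elena holds 80% of Halcyon, so Elena controls Halcyon.
Elena holds 64% of Crestway, so Elena controls Crestway.
Halcyon holds 100% of Northlake, so Elena controls Northlake.
Crestway and Elena together hold 35% + 65% = 100% of Vireo, so Elena controls Vireo.
Halcyon holds 100% of Orbis, so Elena controls Orbis.
No other company's threshold is met.
Elena controls 5 companies.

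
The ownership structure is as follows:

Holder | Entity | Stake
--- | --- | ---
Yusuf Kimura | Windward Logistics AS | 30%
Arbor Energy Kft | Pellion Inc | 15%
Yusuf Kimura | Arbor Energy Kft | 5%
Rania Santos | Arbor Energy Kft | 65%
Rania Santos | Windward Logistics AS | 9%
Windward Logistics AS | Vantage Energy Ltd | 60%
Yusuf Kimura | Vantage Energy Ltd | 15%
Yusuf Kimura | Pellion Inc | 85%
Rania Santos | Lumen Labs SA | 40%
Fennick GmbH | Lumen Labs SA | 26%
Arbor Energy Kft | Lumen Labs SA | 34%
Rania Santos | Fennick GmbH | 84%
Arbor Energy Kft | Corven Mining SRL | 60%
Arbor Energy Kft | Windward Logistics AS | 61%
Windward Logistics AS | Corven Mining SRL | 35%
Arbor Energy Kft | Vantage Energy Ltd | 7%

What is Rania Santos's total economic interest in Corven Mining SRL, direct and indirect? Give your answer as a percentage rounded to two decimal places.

Rania reaches Corven along 3 paths.
Via Arbor: 65% × 60% = 39%.
Via Windward: 9% × 35% = 3.15%.
Via Arbor → Windward: 65% × 61% × 35% = 13.8775%.
Total: 39% + 3.15% + 13.8775% = 56.0275%.
Rounded: 56.03%.

56.03%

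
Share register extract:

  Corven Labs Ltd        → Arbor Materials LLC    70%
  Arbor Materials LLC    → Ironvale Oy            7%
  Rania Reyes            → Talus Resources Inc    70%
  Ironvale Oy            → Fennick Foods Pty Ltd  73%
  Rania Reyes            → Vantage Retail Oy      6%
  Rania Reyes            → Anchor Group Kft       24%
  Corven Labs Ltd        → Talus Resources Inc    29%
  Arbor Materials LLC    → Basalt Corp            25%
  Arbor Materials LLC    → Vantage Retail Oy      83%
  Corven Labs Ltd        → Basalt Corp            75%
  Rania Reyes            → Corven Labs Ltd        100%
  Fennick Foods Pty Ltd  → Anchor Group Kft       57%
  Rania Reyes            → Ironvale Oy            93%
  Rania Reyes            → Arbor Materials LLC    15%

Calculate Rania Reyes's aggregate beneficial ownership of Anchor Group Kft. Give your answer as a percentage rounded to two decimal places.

Rania reaches Anchor along 4 paths.
Via Arbor → Ironvale → Fennick: 15% × 7% × 73% × 57% = 0.436905%.
Via Corven → Arbor → Ironvale → Fennick: 100% × 70% × 7% × 73% × 57% = 2.03889%.
Via Ironvale → Fennick: 93% × 73% × 57% = 38.6973%.
Direct stake: 24% = 24%.
Total: 0.436905% + 2.03889% + 38.6973% + 24% = 65.173095%.
Rounded: 65.17%.

65.17%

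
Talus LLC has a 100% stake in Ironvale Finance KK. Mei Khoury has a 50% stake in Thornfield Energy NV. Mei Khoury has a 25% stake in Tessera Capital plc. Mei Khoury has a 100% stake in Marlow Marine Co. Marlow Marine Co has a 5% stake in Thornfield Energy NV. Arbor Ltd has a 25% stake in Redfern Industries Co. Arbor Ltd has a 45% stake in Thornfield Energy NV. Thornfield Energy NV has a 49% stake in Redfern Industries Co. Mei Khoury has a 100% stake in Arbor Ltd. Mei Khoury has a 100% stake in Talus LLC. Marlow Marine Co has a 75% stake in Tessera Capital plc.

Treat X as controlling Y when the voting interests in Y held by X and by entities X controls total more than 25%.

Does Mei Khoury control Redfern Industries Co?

Mei holds 100% of Marlow, so Mei controls Marlow.
Mei holds 100% of Arbor, so Mei controls Arbor.
Marlow and Arbor and Mei together hold 5% + 45% + 50% = 100% of Thornfield, so Mei controls Thornfield.
Arbor and Thornfield together hold 25% + 49% = 74% of Redfern, so Mei controls Redfern.

Yes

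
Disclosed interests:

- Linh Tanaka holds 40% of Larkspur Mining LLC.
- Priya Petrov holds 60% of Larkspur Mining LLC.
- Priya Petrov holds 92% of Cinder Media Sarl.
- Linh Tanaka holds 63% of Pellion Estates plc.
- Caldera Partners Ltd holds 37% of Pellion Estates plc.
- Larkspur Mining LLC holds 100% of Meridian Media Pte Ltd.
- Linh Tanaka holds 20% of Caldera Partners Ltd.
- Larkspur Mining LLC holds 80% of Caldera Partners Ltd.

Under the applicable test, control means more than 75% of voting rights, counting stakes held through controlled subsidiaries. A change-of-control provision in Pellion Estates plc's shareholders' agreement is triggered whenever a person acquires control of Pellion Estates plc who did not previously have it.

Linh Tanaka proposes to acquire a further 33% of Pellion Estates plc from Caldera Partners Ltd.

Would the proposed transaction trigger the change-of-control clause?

The purchase adds only to Linh's holdings (Caldera's stake shrinks), so Linh is the only person who could newly come to control Pellion.
Linh's largest direct stake is 63% in Pellion, which does not meet the threshold, so Linh controls no company.
In Pellion, Linh's side holds only 63%, not > 75%.
So before the transaction, Linh does not control Pellion.
After the purchase, Linh's direct stake in Pellion rises to 63% + 33% = 96%, and Caldera's stake falls to 4%.
Linh holds 96% of Pellion, so Linh controls Pellion.
Linh did not control Pellion before and does after, so the clause is triggered.

Yes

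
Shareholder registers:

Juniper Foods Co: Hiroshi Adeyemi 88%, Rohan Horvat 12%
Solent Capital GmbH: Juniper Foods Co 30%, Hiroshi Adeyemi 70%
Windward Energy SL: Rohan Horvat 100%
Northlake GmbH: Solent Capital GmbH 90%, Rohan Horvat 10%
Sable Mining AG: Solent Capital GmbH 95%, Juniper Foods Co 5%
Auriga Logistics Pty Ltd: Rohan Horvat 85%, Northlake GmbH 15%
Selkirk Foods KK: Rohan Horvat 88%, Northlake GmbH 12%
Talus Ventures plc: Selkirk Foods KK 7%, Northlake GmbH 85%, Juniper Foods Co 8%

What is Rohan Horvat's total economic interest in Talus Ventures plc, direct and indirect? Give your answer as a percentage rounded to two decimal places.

18.49%

Rohan reaches Talus along 6 paths.
Via Selkirk: 88% × 7% = 6.16%.
Via Juniper → Solent → Northlake → Selkirk: 12% × 30% × 90% × 12% × 7% = 0.027216%.
Via Northlake → Selkirk: 10% × 12% × 7% = 0.084%.
Via Juniper → Solent → Northlake: 12% × 30% × 90% × 85% = 2.754%.
Via Northlake: 10% × 85% = 8.5%.
Via Juniper: 12% × 8% = 0.96%.
Total: 6.16% + 0.027216% + 0.084% + 2.754% + 8.5% + 0.96% = 18.485216%.
Rounded: 18.49%.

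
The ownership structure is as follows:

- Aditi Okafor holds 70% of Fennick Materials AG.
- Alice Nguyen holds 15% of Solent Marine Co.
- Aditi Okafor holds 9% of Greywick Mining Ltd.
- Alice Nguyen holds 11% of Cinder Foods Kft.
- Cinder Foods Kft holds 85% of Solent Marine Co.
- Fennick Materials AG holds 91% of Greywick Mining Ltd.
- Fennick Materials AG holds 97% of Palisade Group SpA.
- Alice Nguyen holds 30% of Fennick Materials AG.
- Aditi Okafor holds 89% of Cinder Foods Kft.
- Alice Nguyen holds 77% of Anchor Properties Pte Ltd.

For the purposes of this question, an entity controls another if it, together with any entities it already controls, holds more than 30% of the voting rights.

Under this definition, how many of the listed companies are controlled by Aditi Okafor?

Aditi holds 70% of Fennick, so Aditi controls Fennick.
Aditi holds 89% of Cinder, so Aditi controls Cinder.
Cinder holds 85% of Solent, so Aditi controls Solent.
Fennick holds 97% of Palisade, so Aditi controls Palisade.
Fennick and Aditi together hold 91% + 9% = 100% of Greywick, so Aditi controls Greywick.
No other company's threshold is met.
Aditi controls 5 companies.

5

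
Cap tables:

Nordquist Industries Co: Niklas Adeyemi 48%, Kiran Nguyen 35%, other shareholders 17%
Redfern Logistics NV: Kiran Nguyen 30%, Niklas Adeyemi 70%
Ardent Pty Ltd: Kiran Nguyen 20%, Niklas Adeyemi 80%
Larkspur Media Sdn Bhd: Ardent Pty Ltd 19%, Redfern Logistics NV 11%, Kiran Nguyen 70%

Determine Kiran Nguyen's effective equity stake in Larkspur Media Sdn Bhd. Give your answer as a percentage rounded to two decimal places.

Kiran reaches Larkspur along 3 paths.
Via Ardent: 20% × 19% = 3.8%.
Via Redfern: 30% × 11% = 3.3%.
Direct stake: 70% = 70%.
Total: 3.8% + 3.3% + 70% = 77.1%.
Rounded: 77.10%.

77.10%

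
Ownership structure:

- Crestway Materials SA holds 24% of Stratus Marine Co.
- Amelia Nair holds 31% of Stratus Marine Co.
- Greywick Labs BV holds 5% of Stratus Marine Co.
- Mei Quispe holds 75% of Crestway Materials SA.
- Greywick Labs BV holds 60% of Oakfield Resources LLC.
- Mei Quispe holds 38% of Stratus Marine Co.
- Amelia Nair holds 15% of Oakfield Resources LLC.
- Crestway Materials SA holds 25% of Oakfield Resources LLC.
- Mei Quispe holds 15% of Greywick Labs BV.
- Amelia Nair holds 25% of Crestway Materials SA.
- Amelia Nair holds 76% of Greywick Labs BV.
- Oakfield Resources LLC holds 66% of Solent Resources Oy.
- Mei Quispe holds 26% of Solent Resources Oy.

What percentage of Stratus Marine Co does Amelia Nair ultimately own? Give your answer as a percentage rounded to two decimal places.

40.80%

Amelia reaches Stratus along 3 paths.
Direct stake: 31% = 31%.
Via Greywick: 76% × 5% = 3.8%.
Via Crestway: 25% × 24% = 6%.
Total: 31% + 3.8% + 6% = 40.8%.
Rounded: 40.80%.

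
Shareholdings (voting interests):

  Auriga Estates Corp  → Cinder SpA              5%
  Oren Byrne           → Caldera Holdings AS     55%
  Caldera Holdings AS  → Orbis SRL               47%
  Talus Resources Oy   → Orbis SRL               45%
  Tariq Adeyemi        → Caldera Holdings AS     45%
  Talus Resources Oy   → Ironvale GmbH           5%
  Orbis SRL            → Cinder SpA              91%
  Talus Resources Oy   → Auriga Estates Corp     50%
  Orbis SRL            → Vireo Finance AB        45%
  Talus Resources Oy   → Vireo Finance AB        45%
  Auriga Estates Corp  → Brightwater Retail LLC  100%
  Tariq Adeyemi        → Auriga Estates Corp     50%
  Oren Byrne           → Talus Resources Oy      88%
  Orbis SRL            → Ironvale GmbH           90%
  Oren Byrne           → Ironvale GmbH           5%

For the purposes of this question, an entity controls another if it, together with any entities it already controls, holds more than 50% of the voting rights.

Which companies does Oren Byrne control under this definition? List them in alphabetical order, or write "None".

Oren holds 55% of Caldera, so Oren controls Caldera.
Oren holds 88% of Talus, so Oren controls Talus.
Caldera and Talus together hold 47% + 45% = 92% of Orbis, so Oren controls Orbis.
Orbis holds 91% of Cinder, so Oren controls Cinder.
Orbis and Talus and Oren together hold 90% + 5% + 5% = 100% of Ironvale, so Oren controls Ironvale.
Orbis and Talus together hold 45% + 45% = 90% of Vireo, so Oren controls Vireo.
No other company's threshold is met.

Caldera Holdings AS, Cinder SpA, Ironvale GmbH, Orbis SRL, Talus Resources Oy, Vireo Finance AB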